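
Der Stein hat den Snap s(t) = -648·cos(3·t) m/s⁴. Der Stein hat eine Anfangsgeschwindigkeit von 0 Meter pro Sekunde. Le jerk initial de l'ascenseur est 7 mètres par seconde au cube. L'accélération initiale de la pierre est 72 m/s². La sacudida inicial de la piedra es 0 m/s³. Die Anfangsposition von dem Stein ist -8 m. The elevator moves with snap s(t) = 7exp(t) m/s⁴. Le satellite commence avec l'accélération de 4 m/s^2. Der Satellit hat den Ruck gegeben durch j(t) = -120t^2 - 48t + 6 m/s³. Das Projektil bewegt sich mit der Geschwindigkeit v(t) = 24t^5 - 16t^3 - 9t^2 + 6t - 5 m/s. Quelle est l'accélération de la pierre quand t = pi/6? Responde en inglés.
We must find the integral of our snap equation s(t) = -648·cos(3·t) 2 times. Finding the integral of s(t) and using j(0) = 0: j(t) = -216·sin(3·t). Taking ∫j(t)dt and applying a(0) = 72, we find a(t) = 72·cos(3·t). Using a(t) = 72·cos(3·t) and substituting t = pi/6, we find a = 0.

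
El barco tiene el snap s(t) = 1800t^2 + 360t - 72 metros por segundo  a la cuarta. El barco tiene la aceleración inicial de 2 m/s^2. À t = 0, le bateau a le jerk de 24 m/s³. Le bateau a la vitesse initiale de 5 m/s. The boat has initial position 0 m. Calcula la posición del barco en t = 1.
Para resolver esto, necesitamos tomar 4 antiderivadas de nuestra ecuación del snap s(t) = 1800·t^2 + 360·t - 72. La antiderivada del snap es la sacudida. Usando j(0) = 24, obtenemos j(t) = 600·t^3 + 180·t^2 - 72·t + 24. La integral de la sacudida, con a(0) = 2, da la aceleración: a(t) = 150·t^4 + 60·t^3 - 36·t^2 + 24·t + 2. La integral de la aceleración, con v(0) = 5, da la velocidad: v(t) = 30·t^5 + 15·t^4 - 12·t^3 + 12·t^2 + 2·t + 5. La integral de la velocidad es la posición. Usando x(0) = 0, obtenemos x(t) = 5·t^6 + 3·t^5 - 3·t^4 + 4·t^3 + t^2 + 5·t. De la ecuación de la posición x(t) = 5·t^6 + 3·t^5 - 3·t^4 + 4·t^3 + t^2 + 5·t, sustituimos t = 1 para obtener x = 15.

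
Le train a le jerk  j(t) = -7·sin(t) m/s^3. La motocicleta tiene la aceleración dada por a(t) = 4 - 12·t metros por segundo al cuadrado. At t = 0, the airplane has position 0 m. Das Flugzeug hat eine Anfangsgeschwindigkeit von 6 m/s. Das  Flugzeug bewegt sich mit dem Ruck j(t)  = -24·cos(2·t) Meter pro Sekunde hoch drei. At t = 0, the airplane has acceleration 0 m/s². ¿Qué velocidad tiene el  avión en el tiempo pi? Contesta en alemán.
Wir müssen das Integral unserer Gleichung für den Ruck j(t) = -24·cos(2·t) 2-mal finden. Durch Integration von dem Ruck und Verwendung der Anfangsbedingung a(0) = 0, erhalten wir a(t) = -12·sin(2·t). Das Integral von der Beschleunigung, mit v(0) = 6, ergibt die Geschwindigkeit: v(t) = 6·cos(2·t). Mit v(t) = 6·cos(2·t) und Einsetzen von t = pi, finden wir v = 6.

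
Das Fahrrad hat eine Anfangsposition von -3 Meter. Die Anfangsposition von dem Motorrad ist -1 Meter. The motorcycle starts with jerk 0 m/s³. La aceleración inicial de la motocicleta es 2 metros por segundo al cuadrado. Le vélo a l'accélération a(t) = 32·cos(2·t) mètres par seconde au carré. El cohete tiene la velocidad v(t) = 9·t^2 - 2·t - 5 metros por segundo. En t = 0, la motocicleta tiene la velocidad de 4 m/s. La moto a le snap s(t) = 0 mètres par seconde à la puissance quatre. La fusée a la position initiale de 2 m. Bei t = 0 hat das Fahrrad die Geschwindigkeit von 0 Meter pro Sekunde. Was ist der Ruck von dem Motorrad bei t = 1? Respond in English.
To find the answer, we compute 1 integral of s(t) = 0. Taking ∫s(t)dt and applying j(0) = 0, we find j(t) = 0. From the given jerk equation j(t) = 0, we substitute t = 1 to get j = 0.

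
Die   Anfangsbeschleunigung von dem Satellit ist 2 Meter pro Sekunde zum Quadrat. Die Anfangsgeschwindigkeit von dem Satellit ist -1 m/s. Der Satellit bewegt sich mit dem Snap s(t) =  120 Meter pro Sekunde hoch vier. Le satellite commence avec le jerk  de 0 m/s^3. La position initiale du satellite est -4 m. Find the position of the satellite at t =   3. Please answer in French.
Pour résoudre ceci, nous devons prendre 4 intégrales de notre équation du snap s(t) = 120. En prenant ∫s(t)dt et en appliquant j(0) = 0, nous trouvons j(t) = 120·t. La primitive du jerk est l'accélération. En utilisant a(0) = 2, nous obtenons a(t) = 60·t^2 + 2. La primitive de l'accélération, avec v(0) = -1, donne la vitesse: v(t) = 20·t^3 + 2·t - 1. La primitive de la vitesse est la position. En utilisant x(0) = -4, nous obtenons x(t) = 5·t^4 + t^2 - t - 4. En utilisant x(t) = 5·t^4 + t^2 - t - 4 et en substituant t = 3, nous trouvons x = 407.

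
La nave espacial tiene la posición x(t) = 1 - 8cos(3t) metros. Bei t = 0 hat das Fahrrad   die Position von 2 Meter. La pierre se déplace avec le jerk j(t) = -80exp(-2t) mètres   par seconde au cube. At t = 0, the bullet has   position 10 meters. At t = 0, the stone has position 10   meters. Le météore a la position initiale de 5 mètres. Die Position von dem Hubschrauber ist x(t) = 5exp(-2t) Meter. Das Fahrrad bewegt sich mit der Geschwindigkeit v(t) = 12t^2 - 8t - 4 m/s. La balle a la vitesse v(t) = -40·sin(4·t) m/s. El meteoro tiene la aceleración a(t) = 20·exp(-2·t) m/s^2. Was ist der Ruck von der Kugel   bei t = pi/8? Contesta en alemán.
Wir müssen unsere Gleichung für die Geschwindigkeit v(t) = -40·sin(4·t) 2-mal ableiten. Mit d/dt von v(t) finden wir a(t) = -160·cos(4·t). Durch Ableiten von der Beschleunigung erhalten wir den Ruck: j(t) = 640·sin(4·t). Aus der Gleichung für den Ruck j(t) = 640·sin(4·t), setzen wir t = pi/8 ein und erhalten j = 640.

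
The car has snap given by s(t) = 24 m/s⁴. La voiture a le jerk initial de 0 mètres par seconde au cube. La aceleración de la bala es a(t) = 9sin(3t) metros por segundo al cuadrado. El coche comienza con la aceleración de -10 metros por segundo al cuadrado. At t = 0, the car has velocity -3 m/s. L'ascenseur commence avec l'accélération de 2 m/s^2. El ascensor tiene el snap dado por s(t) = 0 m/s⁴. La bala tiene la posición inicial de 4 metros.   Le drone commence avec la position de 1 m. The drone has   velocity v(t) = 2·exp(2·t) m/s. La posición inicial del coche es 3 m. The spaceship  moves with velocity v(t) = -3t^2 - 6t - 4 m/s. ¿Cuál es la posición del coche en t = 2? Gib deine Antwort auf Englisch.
Starting from snap s(t) = 24, we take 4 integrals. The antiderivative of snap is jerk. Using j(0) = 0, we get j(t) = 24·t. Finding the integral of j(t) and using a(0) = -10: a(t) = 12·t^2 - 10. The integral of acceleration is velocity. Using v(0) = -3, we get v(t) = 4·t^3 - 10·t - 3. Taking ∫v(t)dt and applying x(0) = 3, we find x(t) = t^4 - 5·t^2 - 3·t + 3. We have position x(t) = t^4 - 5·t^2 - 3·t + 3. Substituting t = 2: x(2) = -7.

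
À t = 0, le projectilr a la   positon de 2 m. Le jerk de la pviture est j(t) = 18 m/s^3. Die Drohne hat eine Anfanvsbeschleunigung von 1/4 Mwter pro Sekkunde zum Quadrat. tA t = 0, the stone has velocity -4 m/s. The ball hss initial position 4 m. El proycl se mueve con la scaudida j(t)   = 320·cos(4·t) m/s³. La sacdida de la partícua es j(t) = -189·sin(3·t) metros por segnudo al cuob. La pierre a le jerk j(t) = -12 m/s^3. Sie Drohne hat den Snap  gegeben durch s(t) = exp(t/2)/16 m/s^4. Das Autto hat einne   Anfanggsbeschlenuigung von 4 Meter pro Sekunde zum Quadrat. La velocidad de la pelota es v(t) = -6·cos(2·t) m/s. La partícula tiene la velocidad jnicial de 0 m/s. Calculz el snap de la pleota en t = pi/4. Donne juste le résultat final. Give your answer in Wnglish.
The answer is -48.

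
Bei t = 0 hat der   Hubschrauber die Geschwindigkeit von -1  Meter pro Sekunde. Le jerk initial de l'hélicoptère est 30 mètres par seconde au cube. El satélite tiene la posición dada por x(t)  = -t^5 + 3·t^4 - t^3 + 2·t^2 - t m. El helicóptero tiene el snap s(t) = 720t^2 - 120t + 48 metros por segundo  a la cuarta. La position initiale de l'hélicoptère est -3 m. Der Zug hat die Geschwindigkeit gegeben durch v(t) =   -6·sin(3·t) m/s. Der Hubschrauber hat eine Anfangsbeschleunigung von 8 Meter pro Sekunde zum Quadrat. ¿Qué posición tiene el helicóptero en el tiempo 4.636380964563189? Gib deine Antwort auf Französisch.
En partant du snap s(t) = 720·t^2 - 120·t + 48, nous prenons 4 primitives. En prenant ∫s(t)dt et en appliquant j(0) = 30, nous trouvons j(t) = 240·t^3 - 60·t^2 + 48·t + 30. L'intégrale du jerk, avec a(0) = 8, donne l'accélération: a(t) = 60·t^4 - 20·t^3 + 24·t^2 + 30·t + 8. L'intégrale de l'accélération est la vitesse. En utilisant v(0) = -1, nous obtenons v(t) = 12·t^5 - 5·t^4 + 8·t^3 + 15·t^2 + 8·t - 1. En prenant ∫v(t)dt et en appliquant x(0) = -3, nous trouvons x(t) = 2·t^6 - t^5 + 2·t^4 + 5·t^3 + 4·t^2 - t - 3. De l'équation de la position x(t) = 2·t^6 - t^5 + 2·t^4 + 5·t^3 + 4·t^2 - t - 3, nous substituons t = 4.636380964563189 pour obtenir x = 19224.1866451235.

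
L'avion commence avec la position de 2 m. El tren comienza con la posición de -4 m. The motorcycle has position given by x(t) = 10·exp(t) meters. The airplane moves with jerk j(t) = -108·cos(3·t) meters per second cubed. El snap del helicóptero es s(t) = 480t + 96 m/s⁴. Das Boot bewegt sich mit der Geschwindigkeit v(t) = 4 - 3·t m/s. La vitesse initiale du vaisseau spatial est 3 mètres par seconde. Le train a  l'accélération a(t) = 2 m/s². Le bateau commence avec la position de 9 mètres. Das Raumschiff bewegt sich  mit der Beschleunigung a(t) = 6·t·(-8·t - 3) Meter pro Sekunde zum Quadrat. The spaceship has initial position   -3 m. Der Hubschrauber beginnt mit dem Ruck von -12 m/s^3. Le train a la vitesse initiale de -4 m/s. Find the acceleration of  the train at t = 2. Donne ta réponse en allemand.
Mit a(t) = 2 und Einsetzen von t = 2, finden wir a = 2.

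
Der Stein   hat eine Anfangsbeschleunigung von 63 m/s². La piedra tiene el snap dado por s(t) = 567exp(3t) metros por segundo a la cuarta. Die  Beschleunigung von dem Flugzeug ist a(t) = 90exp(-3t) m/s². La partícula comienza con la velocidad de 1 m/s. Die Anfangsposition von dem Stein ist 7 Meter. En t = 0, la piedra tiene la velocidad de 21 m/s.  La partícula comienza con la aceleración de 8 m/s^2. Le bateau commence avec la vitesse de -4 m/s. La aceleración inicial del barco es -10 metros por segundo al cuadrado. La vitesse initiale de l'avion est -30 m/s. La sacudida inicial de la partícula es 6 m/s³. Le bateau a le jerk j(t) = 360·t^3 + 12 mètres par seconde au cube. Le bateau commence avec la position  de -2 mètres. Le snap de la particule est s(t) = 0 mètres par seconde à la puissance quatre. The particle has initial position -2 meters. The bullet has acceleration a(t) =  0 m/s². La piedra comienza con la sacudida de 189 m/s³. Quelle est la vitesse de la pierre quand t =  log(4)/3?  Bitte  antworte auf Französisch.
Pour résoudre ceci, nous devons prendre 3 intégrales de notre équation du snap s(t) = 567·exp(3·t). L'intégrale du snap, avec j(0) = 189, donne le jerk: j(t) = 189·exp(3·t). En intégrant le jerk et en utilisant la condition initiale a(0) = 63, nous obtenons a(t) = 63·exp(3·t). En intégrant l'accélération et en utilisant la condition initiale v(0) = 21, nous obtenons v(t) = 21·exp(3·t). Nous avons la vitesse v(t) = 21·exp(3·t). En substituant t = log(4)/3: v(log(4)/3) = 84.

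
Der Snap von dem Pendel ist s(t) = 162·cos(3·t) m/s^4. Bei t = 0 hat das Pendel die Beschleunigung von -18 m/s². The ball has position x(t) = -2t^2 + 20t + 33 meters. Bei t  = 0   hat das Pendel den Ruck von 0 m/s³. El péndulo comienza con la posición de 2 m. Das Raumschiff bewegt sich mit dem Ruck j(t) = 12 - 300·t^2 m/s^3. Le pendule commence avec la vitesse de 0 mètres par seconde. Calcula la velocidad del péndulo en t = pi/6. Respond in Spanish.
Partiendo del snap s(t) = 162·cos(3·t), tomamos 3 integrales. La antiderivada del snap, con j(0) = 0, da la sacudida: j(t) = 54·sin(3·t). Integrando la sacudida y usando la condición inicial a(0) = -18, obtenemos a(t) = -18·cos(3·t). La antiderivada de la aceleración es la velocidad. Usando v(0) = 0, obtenemos v(t) = -6·sin(3·t). Tenemos la velocidad v(t) = -6·sin(3·t). Sustituyendo t = pi/6: v(pi/6) = -6.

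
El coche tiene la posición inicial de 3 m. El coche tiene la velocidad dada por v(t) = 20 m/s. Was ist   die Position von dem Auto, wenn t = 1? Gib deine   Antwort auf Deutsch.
Um dies zu lösen, müssen wir 1 Stammfunktion unserer Gleichung für die Geschwindigkeit v(t) = 20 finden. Durch Integration von der Geschwindigkeit und Verwendung der Anfangsbedingung x(0) = 3, erhalten wir x(t) = 20·t + 3. Aus der Gleichung für die Position x(t) = 20·t + 3, setzen wir t = 1 ein und erhalten x = 23.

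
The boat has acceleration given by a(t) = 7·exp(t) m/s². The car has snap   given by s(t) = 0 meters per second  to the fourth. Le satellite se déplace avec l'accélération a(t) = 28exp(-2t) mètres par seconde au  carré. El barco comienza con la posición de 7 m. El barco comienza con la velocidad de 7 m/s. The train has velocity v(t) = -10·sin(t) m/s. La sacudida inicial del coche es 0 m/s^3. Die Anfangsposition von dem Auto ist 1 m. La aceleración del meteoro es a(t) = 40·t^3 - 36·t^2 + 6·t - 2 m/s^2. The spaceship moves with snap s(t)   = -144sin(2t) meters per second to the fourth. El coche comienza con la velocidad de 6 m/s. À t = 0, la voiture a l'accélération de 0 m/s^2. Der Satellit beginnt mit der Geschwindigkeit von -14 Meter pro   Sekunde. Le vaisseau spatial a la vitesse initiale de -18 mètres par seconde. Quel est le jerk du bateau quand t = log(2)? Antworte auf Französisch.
Pour résoudre ceci, nous devons prendre 1 dérivée de notre équation de l'accélération a(t) = 7·exp(t). En prenant d/dt de a(t), nous trouvons j(t) = 7·exp(t). De l'équation du jerk j(t) = 7·exp(t), nous substituons t = log(2) pour obtenir j = 14.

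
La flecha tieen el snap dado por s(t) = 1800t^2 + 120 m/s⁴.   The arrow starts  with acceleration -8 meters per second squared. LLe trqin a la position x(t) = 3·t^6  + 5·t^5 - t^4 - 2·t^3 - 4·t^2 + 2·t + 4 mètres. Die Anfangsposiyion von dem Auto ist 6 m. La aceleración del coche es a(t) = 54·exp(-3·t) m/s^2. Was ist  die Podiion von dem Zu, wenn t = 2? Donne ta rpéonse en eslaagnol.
Tenemos la posición x(t) = 3·t^6 + 5·t^5 - t^4 - 2·t^3 - 4·t^2 + 2·t + 4. Sustituyendo t = 2: x(2) = 312.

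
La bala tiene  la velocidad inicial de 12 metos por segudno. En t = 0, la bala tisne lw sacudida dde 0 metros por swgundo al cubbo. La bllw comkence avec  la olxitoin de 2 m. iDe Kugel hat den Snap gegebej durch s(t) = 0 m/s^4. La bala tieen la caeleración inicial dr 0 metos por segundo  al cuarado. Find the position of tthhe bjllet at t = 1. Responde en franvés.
Pour résoudre ceci, nous devons prendre 4 primitives de notre équation du snap s(t) = 0. En prenant ∫s(t)dt et en appliquant j(0) = 0, nous trouvons j(t) = 0. La primitive du jerk est l'accélération. En utilisant a(0) = 0, nous obtenons a(t) = 0. En intégrant l'accélération et en utilisant la condition initiale v(0) = 12, nous obtenons v(t) = 12. En intégrant la vitesse et en utilisant la condition initiale x(0) = 2, nous obtenons x(t) = 12·t + 2. Nous avons la position x(t) = 12·t + 2. En substituant t = 1: x(1) = 14.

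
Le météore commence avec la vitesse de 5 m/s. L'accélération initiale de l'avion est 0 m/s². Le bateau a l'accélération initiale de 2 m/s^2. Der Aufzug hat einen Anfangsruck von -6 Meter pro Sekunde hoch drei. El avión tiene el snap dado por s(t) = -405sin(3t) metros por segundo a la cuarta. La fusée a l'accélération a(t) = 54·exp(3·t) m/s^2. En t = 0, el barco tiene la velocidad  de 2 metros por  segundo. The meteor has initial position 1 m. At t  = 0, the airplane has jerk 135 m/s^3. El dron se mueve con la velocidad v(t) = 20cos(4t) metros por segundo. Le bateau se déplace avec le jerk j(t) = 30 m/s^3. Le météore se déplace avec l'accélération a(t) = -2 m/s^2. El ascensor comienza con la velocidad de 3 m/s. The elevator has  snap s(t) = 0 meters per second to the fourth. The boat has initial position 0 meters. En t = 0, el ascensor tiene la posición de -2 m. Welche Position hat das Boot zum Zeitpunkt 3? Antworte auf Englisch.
We need to integrate our jerk equation j(t) = 30 3 times. Finding the antiderivative of j(t) and using a(0) = 2: a(t) = 30·t + 2. The antiderivative of acceleration, with v(0) = 2, gives velocity: v(t) = 15·t^2 + 2·t + 2. The antiderivative of velocity is position. Using x(0) = 0, we get x(t) = 5·t^3 + t^2 + 2·t. We have position x(t) = 5·t^3 + t^2 + 2·t. Substituting t = 3: x(3) = 150.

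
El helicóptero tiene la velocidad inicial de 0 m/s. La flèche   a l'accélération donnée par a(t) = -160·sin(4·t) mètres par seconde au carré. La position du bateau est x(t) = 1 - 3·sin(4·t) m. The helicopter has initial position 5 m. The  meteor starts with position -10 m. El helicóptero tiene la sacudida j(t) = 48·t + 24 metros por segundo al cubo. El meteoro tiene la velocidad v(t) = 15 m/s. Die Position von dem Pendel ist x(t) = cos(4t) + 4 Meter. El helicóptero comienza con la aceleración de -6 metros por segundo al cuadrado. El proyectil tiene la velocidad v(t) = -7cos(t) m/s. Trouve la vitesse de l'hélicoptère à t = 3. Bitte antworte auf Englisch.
To solve this, we need to take 2 antiderivatives of our jerk equation j(t) = 48·t + 24. The integral of jerk, with a(0) = -6, gives acceleration: a(t) = 24·t^2 + 24·t - 6. The antiderivative of acceleration, with v(0) = 0, gives velocity: v(t) = 2·t·(4·t^2 + 6·t - 3). Using v(t) = 2·t·(4·t^2 + 6·t - 3) and substituting t = 3, we find v = 306.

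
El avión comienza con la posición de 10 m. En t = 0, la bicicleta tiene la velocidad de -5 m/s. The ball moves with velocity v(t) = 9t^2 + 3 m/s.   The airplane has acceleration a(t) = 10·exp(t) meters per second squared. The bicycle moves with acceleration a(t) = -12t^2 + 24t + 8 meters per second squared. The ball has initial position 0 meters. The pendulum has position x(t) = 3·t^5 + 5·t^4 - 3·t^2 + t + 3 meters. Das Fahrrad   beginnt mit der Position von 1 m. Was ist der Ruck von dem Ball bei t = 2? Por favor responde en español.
Partiendo de la velocidad v(t) = 9·t^2 + 3, tomamos 2 derivadas. Derivando la velocidad, obtenemos la aceleración: a(t) = 18·t. Derivando la aceleración, obtenemos la sacudida: j(t) = 18. Usando j(t) = 18 y sustituyendo t = 2, encontramos j = 18.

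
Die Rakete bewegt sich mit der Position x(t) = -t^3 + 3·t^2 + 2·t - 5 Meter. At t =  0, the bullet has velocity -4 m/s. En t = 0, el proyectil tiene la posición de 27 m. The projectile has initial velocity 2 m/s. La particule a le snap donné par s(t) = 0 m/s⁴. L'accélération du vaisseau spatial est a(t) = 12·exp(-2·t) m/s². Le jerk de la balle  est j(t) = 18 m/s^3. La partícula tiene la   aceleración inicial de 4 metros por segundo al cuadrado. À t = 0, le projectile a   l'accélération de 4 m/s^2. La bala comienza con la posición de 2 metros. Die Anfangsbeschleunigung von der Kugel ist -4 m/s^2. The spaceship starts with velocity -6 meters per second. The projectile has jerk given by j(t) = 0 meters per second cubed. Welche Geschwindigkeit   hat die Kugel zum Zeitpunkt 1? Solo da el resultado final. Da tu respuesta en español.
La respuesta es 1.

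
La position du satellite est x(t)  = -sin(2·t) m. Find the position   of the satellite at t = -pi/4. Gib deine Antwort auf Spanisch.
Tenemos la posición x(t) = -sin(2·t). Sustituyendo t = -pi/4: x(-pi/4) = 1.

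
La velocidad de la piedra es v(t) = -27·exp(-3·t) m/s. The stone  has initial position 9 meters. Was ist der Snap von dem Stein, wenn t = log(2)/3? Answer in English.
Starting from velocity v(t) = -27·exp(-3·t), we take 3 derivatives. Differentiating velocity, we get acceleration: a(t) = 81·exp(-3·t). The derivative of acceleration gives jerk: j(t) = -243·exp(-3·t). Differentiating jerk, we get snap: s(t) = 729·exp(-3·t). Using s(t) = 729·exp(-3·t) and substituting t = log(2)/3, we find s = 729/2.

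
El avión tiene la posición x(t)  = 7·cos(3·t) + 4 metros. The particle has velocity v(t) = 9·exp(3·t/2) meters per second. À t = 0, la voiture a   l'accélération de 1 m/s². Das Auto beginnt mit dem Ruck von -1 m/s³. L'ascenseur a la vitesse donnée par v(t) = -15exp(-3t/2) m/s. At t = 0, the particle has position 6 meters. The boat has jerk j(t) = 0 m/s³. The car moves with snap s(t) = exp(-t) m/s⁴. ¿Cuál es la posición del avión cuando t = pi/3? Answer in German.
Mit x(t) = 7·cos(3·t) + 4 und Einsetzen von t = pi/3, finden wir x = -3.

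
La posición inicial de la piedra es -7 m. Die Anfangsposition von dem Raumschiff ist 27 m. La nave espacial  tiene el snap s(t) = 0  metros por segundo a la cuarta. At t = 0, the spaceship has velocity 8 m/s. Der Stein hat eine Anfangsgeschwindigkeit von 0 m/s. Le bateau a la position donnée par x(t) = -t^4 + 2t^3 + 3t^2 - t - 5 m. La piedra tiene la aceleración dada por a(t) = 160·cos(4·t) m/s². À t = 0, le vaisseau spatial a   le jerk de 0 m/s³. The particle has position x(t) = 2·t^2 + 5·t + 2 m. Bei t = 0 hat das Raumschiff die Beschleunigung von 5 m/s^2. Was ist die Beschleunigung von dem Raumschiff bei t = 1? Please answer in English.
We need to integrate our snap equation s(t) = 0 2 times. Taking ∫s(t)dt and applying j(0) = 0, we find j(t) = 0. Finding the antiderivative of j(t) and using a(0) = 5: a(t) = 5. We have acceleration a(t) = 5. Substituting t = 1: a(1) = 5.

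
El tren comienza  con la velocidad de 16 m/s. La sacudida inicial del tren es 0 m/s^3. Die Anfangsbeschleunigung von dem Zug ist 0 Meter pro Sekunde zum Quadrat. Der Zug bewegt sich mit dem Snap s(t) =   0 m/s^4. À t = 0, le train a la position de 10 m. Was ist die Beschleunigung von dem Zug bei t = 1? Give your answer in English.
To find the answer, we compute 2 integrals of s(t) = 0. Integrating snap and using the initial condition j(0) = 0, we get j(t) = 0. Integrating jerk and using the initial condition a(0) = 0, we get a(t) = 0. We have acceleration a(t) = 0. Substituting t = 1: a(1) = 0.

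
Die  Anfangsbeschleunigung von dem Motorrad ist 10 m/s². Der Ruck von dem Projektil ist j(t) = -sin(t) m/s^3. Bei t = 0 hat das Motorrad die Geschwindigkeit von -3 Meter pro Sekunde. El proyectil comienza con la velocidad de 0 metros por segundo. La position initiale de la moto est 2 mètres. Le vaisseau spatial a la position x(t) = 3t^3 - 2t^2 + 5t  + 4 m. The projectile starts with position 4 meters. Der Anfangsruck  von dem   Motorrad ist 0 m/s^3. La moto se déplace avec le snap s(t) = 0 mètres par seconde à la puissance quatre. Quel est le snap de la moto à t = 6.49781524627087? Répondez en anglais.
We have snap s(t) = 0. Substituting t = 6.49781524627087: s(6.49781524627087) = 0.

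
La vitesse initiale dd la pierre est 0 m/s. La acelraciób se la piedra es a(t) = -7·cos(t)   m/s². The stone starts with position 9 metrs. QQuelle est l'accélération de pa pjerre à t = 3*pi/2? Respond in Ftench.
Nous avons l'accélération a(t) = -7·cos(t). En substituant t = 3*pi/2: a(3*pi/2) = 0.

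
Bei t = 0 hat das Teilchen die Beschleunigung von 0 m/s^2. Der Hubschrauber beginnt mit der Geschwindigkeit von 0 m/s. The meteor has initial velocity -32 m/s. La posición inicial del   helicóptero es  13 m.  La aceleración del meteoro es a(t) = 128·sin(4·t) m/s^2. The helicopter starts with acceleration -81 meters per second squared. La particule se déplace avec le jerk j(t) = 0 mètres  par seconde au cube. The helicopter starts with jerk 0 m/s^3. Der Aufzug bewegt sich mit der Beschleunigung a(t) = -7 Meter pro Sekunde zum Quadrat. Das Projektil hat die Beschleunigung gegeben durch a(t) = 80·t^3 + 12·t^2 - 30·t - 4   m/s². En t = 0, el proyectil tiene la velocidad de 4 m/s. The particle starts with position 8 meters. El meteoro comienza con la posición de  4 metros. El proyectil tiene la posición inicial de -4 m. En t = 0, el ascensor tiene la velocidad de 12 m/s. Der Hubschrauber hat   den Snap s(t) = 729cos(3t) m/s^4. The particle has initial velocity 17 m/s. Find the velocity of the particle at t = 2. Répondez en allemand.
Wir müssen das Integral unserer Gleichung für den Ruck j(t) = 0 2-mal finden. Durch Integration von dem Ruck und Verwendung der Anfangsbedingung a(0) = 0, erhalten wir a(t) = 0. Durch Integration von der Beschleunigung und Verwendung der Anfangsbedingung v(0) = 17, erhalten wir v(t) = 17. Aus der Gleichung für die Geschwindigkeit v(t) = 17, setzen wir t = 2 ein und erhalten v = 17.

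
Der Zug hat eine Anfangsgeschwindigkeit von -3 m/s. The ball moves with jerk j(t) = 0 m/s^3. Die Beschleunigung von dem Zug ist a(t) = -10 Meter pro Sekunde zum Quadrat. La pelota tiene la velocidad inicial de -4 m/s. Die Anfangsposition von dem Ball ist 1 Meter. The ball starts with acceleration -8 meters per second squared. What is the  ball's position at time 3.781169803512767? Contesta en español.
Debemos encontrar la antiderivada de nuestra ecuación de la sacudida j(t) = 0 3 veces. La integral de la sacudida, con a(0) = -8, da la aceleración: a(t) = -8. La integral de la aceleración es la velocidad. Usando v(0) = -4, obtenemos v(t) = -8·t - 4. La integral de la velocidad es la posición. Usando x(0) = 1, obtenemos x(t) = -4·t^2 - 4·t + 1. Usando x(t) = -4·t^2 - 4·t + 1 y sustituyendo t = 3.781169803512767, encontramos x = -71.3136595460382.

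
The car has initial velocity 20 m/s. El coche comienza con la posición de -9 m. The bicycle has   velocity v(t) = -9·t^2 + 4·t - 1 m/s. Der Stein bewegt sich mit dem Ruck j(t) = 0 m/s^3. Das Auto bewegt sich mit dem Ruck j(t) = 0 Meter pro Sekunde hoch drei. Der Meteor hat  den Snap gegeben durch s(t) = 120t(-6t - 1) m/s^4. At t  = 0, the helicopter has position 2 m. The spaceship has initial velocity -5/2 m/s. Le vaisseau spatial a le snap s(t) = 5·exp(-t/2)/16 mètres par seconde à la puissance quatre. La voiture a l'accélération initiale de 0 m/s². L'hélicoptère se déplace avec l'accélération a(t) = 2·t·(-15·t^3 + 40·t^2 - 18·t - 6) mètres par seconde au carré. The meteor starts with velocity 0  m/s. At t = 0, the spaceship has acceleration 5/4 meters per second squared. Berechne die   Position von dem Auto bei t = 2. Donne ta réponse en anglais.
We need to integrate our jerk equation j(t) = 0 3 times. The integral of jerk is acceleration. Using a(0) = 0, we get a(t) = 0. Taking ∫a(t)dt and applying v(0) = 20, we find v(t) = 20. Taking ∫v(t)dt and applying x(0) = -9, we find x(t) = 20·t - 9. We have position x(t) = 20·t - 9. Substituting t = 2: x(2) = 31.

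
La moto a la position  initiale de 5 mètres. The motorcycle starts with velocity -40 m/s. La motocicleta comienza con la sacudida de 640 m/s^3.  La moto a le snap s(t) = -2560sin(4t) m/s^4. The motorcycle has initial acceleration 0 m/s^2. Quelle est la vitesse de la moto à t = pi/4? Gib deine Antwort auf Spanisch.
Para resolver esto, necesitamos tomar 3 antiderivadas de nuestra ecuación del snap s(t) = -2560·sin(4·t). La antiderivada del snap es la sacudida. Usando j(0) = 640, obtenemos j(t) = 640·cos(4·t). Integrando la sacudida y usando la condición inicial a(0) = 0, obtenemos a(t) = 160·sin(4·t). La antiderivada de la aceleración es la velocidad. Usando v(0) = -40, obtenemos v(t) = -40·cos(4·t). De la ecuación de la velocidad v(t) = -40·cos(4·t), sustituimos t = pi/4 para obtener v = 40.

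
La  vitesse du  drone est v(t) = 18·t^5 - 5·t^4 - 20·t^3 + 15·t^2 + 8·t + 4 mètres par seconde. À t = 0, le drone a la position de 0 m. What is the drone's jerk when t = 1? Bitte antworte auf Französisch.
En partant de la vitesse v(t) = 18·t^5 - 5·t^4 - 20·t^3 + 15·t^2 + 8·t + 4, nous prenons 2 dérivées. La dérivée de la vitesse donne l'accélération: a(t) = 90·t^4 - 20·t^3 - 60·t^2 + 30·t + 8. En dérivant l'accélération, nous obtenons le jerk: j(t) = 360·t^3 - 60·t^2 - 120·t + 30. En utilisant j(t) = 360·t^3 - 60·t^2 - 120·t + 30 et en substituant t = 1, nous trouvons j = 210.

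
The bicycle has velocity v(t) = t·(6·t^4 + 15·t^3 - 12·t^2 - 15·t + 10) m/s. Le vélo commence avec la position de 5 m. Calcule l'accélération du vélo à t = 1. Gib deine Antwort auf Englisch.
Starting from velocity v(t) = t·(6·t^4 + 15·t^3 - 12·t^2 - 15·t + 10), we take 1 derivative. Taking d/dt of v(t), we find a(t) = 6·t^4 + 15·t^3 - 12·t^2 + t·(24·t^3 + 45·t^2 - 24·t - 15) - 15·t + 10. From the given acceleration equation a(t) = 6·t^4 + 15·t^3 - 12·t^2 + t·(24·t^3 + 45·t^2 - 24·t - 15) - 15·t + 10, we substitute t = 1 to get a = 34.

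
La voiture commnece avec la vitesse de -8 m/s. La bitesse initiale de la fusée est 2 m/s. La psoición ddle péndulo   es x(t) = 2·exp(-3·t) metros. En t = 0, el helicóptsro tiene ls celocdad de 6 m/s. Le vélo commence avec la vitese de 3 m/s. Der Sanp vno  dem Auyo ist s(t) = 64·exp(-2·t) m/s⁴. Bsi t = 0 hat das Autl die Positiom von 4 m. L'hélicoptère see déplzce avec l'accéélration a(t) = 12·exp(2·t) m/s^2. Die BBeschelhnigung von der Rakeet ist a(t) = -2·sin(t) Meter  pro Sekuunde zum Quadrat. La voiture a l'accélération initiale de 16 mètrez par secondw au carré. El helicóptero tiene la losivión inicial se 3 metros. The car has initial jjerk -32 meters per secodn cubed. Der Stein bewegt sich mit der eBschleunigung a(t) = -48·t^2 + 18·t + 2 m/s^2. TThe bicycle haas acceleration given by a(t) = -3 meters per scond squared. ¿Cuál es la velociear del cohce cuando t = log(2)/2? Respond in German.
Wir müssen unsere Gleichung für den Snap s(t) = 64·exp(-2·t) 3-mal integrieren. Mit ∫s(t)dt und Anwendung von j(0) = -32, finden wir j(t) = -32·exp(-2·t). Das Integral von dem Ruck ist die Beschleunigung. Mit a(0) = 16 erhalten wir a(t) = 16·exp(-2·t). Das Integral von der Beschleunigung ist die Geschwindigkeit. Mit v(0) = -8 erhalten wir v(t) = -8·exp(-2·t). Mit v(t) = -8·exp(-2·t) und Einsetzen von t = log(2)/2, finden wir v = -4.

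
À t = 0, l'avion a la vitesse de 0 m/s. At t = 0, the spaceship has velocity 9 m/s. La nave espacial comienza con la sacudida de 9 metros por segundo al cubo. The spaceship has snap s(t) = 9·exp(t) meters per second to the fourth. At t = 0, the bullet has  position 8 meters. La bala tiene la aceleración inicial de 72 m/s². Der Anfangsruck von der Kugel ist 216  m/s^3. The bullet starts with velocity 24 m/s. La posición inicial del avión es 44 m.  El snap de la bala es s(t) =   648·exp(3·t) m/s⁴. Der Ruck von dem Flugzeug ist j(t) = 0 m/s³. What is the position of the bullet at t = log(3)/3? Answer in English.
We need to integrate our snap equation s(t) = 648·exp(3·t) 4 times. Finding the antiderivative of s(t) and using j(0) = 216: j(t) = 216·exp(3·t). Integrating jerk and using the initial condition a(0) = 72, we get a(t) = 72·exp(3·t). Integrating acceleration and using the initial condition v(0) = 24, we get v(t) = 24·exp(3·t). Integrating velocity and using the initial condition x(0) = 8, we get x(t) = 8·exp(3·t). We have position x(t) = 8·exp(3·t). Substituting t = log(3)/3: x(log(3)/3) = 24.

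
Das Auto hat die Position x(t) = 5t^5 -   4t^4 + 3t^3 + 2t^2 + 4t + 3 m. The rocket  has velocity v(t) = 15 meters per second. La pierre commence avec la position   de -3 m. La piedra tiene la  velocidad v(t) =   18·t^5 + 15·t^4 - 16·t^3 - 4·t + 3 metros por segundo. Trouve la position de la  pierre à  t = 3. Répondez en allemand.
Wir müssen unsere Gleichung für die Geschwindigkeit v(t) = 18·t^5 + 15·t^4 - 16·t^3 - 4·t + 3 1-mal integrieren. Die Stammfunktion von der Geschwindigkeit, mit x(0) = -3, ergibt die Position: x(t) = 3·t^6 + 3·t^5 - 4·t^4 - 2·t^2 + 3·t - 3. Aus der Gleichung für die Position x(t) = 3·t^6 + 3·t^5 - 4·t^4 - 2·t^2 + 3·t - 3, setzen wir t = 3 ein und erhalten x = 2580.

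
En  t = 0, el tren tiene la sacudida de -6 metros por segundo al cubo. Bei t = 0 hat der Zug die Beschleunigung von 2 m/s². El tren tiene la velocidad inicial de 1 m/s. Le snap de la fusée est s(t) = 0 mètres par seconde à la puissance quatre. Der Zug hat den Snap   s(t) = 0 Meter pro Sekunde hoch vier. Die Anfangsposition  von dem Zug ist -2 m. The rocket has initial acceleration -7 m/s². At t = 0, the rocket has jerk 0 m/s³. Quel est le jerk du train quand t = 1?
Nous devons trouver la primitive de notre équation du snap s(t) = 0 1 fois. En intégrant le snap et en utilisant la condition initiale j(0) = -6, nous obtenons j(t) = -6. En utilisant j(t) = -6 et en substituant t = 1, nous trouvons j = -6.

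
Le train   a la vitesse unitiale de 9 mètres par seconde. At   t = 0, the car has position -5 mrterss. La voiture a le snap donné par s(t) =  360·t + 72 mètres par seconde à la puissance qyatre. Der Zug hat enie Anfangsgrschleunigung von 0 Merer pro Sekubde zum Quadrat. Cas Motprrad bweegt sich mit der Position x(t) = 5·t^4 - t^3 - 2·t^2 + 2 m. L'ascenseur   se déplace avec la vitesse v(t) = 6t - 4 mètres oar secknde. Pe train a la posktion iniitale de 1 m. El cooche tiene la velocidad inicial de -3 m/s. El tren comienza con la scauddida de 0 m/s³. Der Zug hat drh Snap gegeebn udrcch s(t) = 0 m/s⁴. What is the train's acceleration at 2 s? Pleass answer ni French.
En partant du snap s(t) = 0, nous prenons 2 primitives. La primitive du snap est le jerk. En utilisant j(0) = 0, nous obtenons j(t) = 0. L'intégrale du jerk, avec a(0) = 0, donne l'accélération: a(t) = 0. Nous avons l'accélération a(t) = 0. En substituant t = 2: a(2) = 0.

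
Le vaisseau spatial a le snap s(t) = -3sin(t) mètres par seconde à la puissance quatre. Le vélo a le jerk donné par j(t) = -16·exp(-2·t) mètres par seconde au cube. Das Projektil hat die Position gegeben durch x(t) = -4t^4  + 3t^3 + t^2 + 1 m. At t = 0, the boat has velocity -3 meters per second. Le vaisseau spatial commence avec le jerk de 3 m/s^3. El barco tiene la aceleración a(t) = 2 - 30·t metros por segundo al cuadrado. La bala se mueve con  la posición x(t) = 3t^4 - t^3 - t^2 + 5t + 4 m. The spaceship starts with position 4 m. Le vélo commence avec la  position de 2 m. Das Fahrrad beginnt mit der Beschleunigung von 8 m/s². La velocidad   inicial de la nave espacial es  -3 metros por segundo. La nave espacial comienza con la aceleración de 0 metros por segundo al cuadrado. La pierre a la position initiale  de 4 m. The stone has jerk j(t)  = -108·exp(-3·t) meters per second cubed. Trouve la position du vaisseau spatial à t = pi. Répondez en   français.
En partant du snap s(t) = -3·sin(t), nous prenons 4 primitives. La primitive du snap est le jerk. En utilisant j(0) = 3, nous obtenons j(t) = 3·cos(t). En intégrant le jerk et en utilisant la condition initiale a(0) = 0, nous obtenons a(t) = 3·sin(t). En intégrant l'accélération et en utilisant la condition initiale v(0) = -3, nous obtenons v(t) = -3·cos(t). En prenant ∫v(t)dt et en appliquant x(0) = 4, nous trouvons x(t) = 4 - 3·sin(t). Nous avons la position x(t) = 4 - 3·sin(t). En substituant t = pi: x(pi) = 4.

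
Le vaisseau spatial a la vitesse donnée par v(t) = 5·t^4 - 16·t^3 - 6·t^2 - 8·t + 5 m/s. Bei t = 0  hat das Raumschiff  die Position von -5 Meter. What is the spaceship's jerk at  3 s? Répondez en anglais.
To solve this, we need to take 2 derivatives of our velocity equation v(t) = 5·t^4 - 16·t^3 - 6·t^2 - 8·t + 5. Taking d/dt of v(t), we find a(t) = 20·t^3 - 48·t^2 - 12·t - 8. Taking d/dt of a(t), we find j(t) = 60·t^2 - 96·t - 12. From the given jerk equation j(t) = 60·t^2 - 96·t - 12, we substitute t = 3 to get j = 240.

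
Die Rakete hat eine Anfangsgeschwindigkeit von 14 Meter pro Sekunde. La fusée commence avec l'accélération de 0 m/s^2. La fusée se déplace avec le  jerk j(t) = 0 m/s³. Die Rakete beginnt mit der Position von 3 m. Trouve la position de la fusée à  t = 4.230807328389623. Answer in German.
Um dies zu lösen, müssen wir 3 Integrale unserer Gleichung für den Ruck j(t) = 0 finden. Durch Integration von dem Ruck und Verwendung der Anfangsbedingung a(0) = 0, erhalten wir a(t) = 0. Das Integral von der Beschleunigung ist die Geschwindigkeit. Mit v(0) = 14 erhalten wir v(t) = 14. Mit ∫v(t)dt und Anwendung von x(0) = 3, finden wir x(t) = 14·t + 3. Wir haben die Position x(t) = 14·t + 3. Durch Einsetzen von t = 4.230807328389623: x(4.230807328389623) = 62.2313025974547.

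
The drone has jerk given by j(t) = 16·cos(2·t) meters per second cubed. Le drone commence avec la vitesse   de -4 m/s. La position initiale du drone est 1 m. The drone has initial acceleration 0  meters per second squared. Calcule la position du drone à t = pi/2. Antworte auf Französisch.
Nous devons intégrer notre équation du jerk j(t) = 16·cos(2·t) 3 fois. En prenant ∫j(t)dt et en appliquant a(0) = 0, nous trouvons a(t) = 8·sin(2·t). La primitive de l'accélération, avec v(0) = -4, donne la vitesse: v(t) = -4·cos(2·t). La primitive de la vitesse, avec x(0) = 1, donne la position: x(t) = 1 - 2·sin(2·t). En utilisant x(t) = 1 - 2·sin(2·t) et en substituant t = pi/2, nous trouvons x = 1.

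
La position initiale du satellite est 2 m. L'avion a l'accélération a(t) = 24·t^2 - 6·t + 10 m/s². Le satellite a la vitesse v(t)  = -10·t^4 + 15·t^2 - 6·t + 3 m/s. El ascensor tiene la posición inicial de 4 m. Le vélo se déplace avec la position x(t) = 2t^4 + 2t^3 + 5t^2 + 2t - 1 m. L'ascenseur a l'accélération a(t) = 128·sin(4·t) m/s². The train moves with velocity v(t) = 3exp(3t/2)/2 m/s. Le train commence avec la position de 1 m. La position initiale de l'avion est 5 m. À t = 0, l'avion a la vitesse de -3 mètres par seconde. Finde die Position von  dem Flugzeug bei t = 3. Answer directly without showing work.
Bei t = 3, x = 176.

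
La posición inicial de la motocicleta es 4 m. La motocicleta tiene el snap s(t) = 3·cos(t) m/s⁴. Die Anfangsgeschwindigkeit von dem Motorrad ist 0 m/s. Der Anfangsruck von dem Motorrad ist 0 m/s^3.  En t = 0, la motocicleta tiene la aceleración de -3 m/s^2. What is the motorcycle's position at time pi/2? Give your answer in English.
Starting from snap s(t) = 3·cos(t), we take 4 antiderivatives. The integral of snap is jerk. Using j(0) = 0, we get j(t) = 3·sin(t). Finding the antiderivative of j(t) and using a(0) = -3: a(t) = -3·cos(t). Taking ∫a(t)dt and applying v(0) = 0, we find v(t) = -3·sin(t). The antiderivative of velocity, with x(0) = 4, gives position: x(t) = 3·cos(t) + 1. Using x(t) = 3·cos(t) + 1 and substituting t = pi/2, we find x = 1.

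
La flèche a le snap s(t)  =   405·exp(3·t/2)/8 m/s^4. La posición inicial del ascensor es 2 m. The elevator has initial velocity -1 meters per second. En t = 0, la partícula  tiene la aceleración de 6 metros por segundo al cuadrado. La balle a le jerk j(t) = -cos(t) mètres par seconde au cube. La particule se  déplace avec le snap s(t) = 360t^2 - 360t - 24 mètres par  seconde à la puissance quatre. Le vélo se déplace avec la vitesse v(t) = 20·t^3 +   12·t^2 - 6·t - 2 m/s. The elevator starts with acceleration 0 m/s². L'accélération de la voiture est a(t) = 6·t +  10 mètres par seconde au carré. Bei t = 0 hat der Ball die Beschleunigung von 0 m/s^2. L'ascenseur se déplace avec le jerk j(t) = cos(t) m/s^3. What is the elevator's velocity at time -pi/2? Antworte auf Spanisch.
Necesitamos integrar nuestra ecuación de la sacudida j(t) = cos(t) 2 veces. Tomando ∫j(t)dt y aplicando a(0) = 0, encontramos a(t) = sin(t). Tomando ∫a(t)dt y aplicando v(0) = -1, encontramos v(t) = -cos(t). Tenemos la velocidad v(t) = -cos(t). Sustituyendo t = -pi/2: v(-pi/2) = 0.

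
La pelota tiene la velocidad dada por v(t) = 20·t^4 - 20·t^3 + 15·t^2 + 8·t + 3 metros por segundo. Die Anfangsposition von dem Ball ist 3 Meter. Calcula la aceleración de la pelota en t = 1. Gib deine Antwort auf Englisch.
To solve this, we need to take 1 derivative of our velocity equation v(t) = 20·t^4 - 20·t^3 + 15·t^2 + 8·t + 3. The derivative of velocity gives acceleration: a(t) = 80·t^3 - 60·t^2 + 30·t + 8. From the given acceleration equation a(t) = 80·t^3 - 60·t^2 + 30·t + 8, we substitute t = 1 to get a = 58.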